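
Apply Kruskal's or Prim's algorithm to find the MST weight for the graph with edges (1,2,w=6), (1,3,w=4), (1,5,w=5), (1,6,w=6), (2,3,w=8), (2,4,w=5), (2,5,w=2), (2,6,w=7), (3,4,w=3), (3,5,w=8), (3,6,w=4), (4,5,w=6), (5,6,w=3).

Apply Kruskal's algorithm (sort edges by weight, add if no cycle):

Sorted edges by weight:
  (2,5) w=2
  (3,4) w=3
  (5,6) w=3
  (1,3) w=4
  (3,6) w=4
  (1,5) w=5
  (2,4) w=5
  (1,2) w=6
  (1,6) w=6
  (4,5) w=6
  (2,6) w=7
  (2,3) w=8
  (3,5) w=8

Add edge (2,5) w=2 -- no cycle. Running total: 2
Add edge (3,4) w=3 -- no cycle. Running total: 5
Add edge (5,6) w=3 -- no cycle. Running total: 8
Add edge (1,3) w=4 -- no cycle. Running total: 12
Add edge (3,6) w=4 -- no cycle. Running total: 16

MST edges: (2,5,w=2), (3,4,w=3), (5,6,w=3), (1,3,w=4), (3,6,w=4)
Total MST weight: 2 + 3 + 3 + 4 + 4 = 16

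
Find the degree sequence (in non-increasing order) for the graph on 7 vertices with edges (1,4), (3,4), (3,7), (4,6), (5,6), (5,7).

Step 1: Count edges incident to each vertex:
  deg(1) = 1 (neighbors: 4)
  deg(2) = 0 (neighbors: none)
  deg(3) = 2 (neighbors: 4, 7)
  deg(4) = 3 (neighbors: 1, 3, 6)
  deg(5) = 2 (neighbors: 6, 7)
  deg(6) = 2 (neighbors: 4, 5)
  deg(7) = 2 (neighbors: 3, 5)

Step 2: Sort degrees in non-increasing order:
  Degrees: [1, 0, 2, 3, 2, 2, 2] -> sorted: [3, 2, 2, 2, 2, 1, 0]

Degree sequence: [3, 2, 2, 2, 2, 1, 0]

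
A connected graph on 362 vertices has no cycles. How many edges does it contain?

A tree on n vertices always has exactly n - 1 edges.
For n = 362: edges = 362 - 1 = 361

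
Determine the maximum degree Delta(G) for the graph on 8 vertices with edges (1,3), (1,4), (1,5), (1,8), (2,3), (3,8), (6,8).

Step 1: Count edges incident to each vertex:
  deg(1) = 4 (neighbors: 3, 4, 5, 8)
  deg(2) = 1 (neighbors: 3)
  deg(3) = 3 (neighbors: 1, 2, 8)
  deg(4) = 1 (neighbors: 1)
  deg(5) = 1 (neighbors: 1)
  deg(6) = 1 (neighbors: 8)
  deg(7) = 0 (neighbors: none)
  deg(8) = 3 (neighbors: 1, 3, 6)

Step 2: Find maximum:
  max(4, 1, 3, 1, 1, 1, 0, 3) = 4 (vertex 1)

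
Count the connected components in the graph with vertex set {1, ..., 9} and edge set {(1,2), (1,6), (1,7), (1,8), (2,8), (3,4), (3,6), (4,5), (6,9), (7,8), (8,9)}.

Step 1: Build adjacency list from edges:
  1: 2, 6, 7, 8
  2: 1, 8
  3: 4, 6
  4: 3, 5
  5: 4
  6: 1, 3, 9
  7: 1, 8
  8: 1, 2, 7, 9
  9: 6, 8

Step 2: Run BFS/DFS from vertex 1:
  Visited: {1, 2, 6, 7, 8, 3, 9, 4, 5}
  Reached 9 of 9 vertices

Step 3: All 9 vertices reached from vertex 1, so the graph is connected.
Number of connected components: 1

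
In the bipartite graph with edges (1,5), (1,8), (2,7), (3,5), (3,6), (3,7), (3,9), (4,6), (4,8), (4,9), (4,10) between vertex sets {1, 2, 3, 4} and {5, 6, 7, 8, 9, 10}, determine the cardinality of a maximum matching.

Step 1: List the neighbors of each left vertex:
  1: 5, 8
  2: 7
  3: 5, 6, 7, 9
  4: 6, 8, 9, 10

Step 2: Greedily match left vertices, then look for augmenting paths:
  Match 1 -- 5
  Match 2 -- 7
  Match 3 -- 6
  Match 4 -- 8
  No augmenting path remains.

Step 3: Verify this is maximum:
  Matching size 4 = min(|L|, |R|) = min(4, 6), which is an upper bound, so this matching is maximum.

Maximum matching: {(1,5), (2,7), (3,6), (4,8)}
Size: 4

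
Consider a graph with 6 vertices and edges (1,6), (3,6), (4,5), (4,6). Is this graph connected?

Step 1: Build adjacency list from edges:
  1: 6
  2: (none)
  3: 6
  4: 5, 6
  5: 4
  6: 1, 3, 4

Step 2: Run BFS/DFS from vertex 1:
  Visited: {1, 6, 3, 4, 5}
  Reached 5 of 6 vertices

Step 3: Only 5 of 6 vertices reached. Graph is disconnected.
Connected components: {1, 3, 4, 5, 6}, {2}
Answer: No, the graph is not connected (2 components).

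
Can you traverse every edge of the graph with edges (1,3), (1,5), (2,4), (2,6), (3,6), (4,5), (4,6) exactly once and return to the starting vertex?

Step 1: Find the degree of each vertex:
  deg(1) = 2
  deg(2) = 2
  deg(3) = 2
  deg(4) = 3
  deg(5) = 2
  deg(6) = 3

Step 2: Count vertices with odd degree:
  Odd-degree vertices: 4, 6 (2 total)

Step 3: Apply Euler's theorem:
  - Eulerian circuit exists iff graph is connected and all vertices have even degree
  - Eulerian path exists iff graph is connected and has 0 or 2 odd-degree vertices

Graph is connected with exactly 2 odd-degree vertices (4, 6).
Eulerian path exists (starting and ending at the odd-degree vertices), but no Eulerian circuit.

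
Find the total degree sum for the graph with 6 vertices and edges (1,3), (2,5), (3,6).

Step 1: Count edges incident to each vertex:
  deg(1) = 1 (neighbors: 3)
  deg(2) = 1 (neighbors: 5)
  deg(3) = 2 (neighbors: 1, 6)
  deg(4) = 0 (neighbors: none)
  deg(5) = 1 (neighbors: 2)
  deg(6) = 1 (neighbors: 3)

Step 2: Sum all degrees:
  1 + 1 + 2 + 0 + 1 + 1 = 6

Verification: sum of degrees = 2 * |E| = 2 * 3 = 6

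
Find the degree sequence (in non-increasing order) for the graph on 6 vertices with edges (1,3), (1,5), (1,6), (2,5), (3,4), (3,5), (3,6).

Step 1: Count edges incident to each vertex:
  deg(1) = 3 (neighbors: 3, 5, 6)
  deg(2) = 1 (neighbors: 5)
  deg(3) = 4 (neighbors: 1, 4, 5, 6)
  deg(4) = 1 (neighbors: 3)
  deg(5) = 3 (neighbors: 1, 2, 3)
  deg(6) = 2 (neighbors: 1, 3)

Step 2: Sort degrees in non-increasing order:
  Degrees: [3, 1, 4, 1, 3, 2] -> sorted: [4, 3, 3, 2, 1, 1]

Degree sequence: [4, 3, 3, 2, 1, 1]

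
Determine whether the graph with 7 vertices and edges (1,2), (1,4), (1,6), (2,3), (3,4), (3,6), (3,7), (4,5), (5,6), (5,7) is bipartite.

Step 1: Attempt 2-coloring using BFS:
  Start at vertex 1, assign color 0
  Color vertex 2 with color 1 (neighbor of 1)
  Color vertex 4 with color 1 (neighbor of 1)
  Color vertex 6 with color 1 (neighbor of 1)
  Color vertex 3 with color 0 (neighbor of 2)
  Color vertex 5 with color 0 (neighbor of 4)
  Color vertex 7 with color 1 (neighbor of 3)

Step 2: 2-coloring succeeded. No conflicts found.
  Set A (color 0): {1, 3, 5}
  Set B (color 1): {2, 4, 6, 7}

The graph is bipartite with partition {1, 3, 5}, {2, 4, 6, 7}.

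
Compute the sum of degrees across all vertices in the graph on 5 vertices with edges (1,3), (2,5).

Step 1: Count edges incident to each vertex:
  deg(1) = 1 (neighbors: 3)
  deg(2) = 1 (neighbors: 5)
  deg(3) = 1 (neighbors: 1)
  deg(4) = 0 (neighbors: none)
  deg(5) = 1 (neighbors: 2)

Step 2: Sum all degrees:
  1 + 1 + 1 + 0 + 1 = 4

Verification: sum of degrees = 2 * |E| = 2 * 2 = 4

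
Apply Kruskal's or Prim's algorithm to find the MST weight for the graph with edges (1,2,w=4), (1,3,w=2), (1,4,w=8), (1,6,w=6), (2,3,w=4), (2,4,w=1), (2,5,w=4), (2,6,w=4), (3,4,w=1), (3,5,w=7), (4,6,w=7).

Apply Kruskal's algorithm (sort edges by weight, add if no cycle):

Sorted edges by weight:
  (2,4) w=1
  (3,4) w=1
  (1,3) w=2
  (1,2) w=4
  (2,6) w=4
  (2,5) w=4
  (2,3) w=4
  (1,6) w=6
  (3,5) w=7
  (4,6) w=7
  (1,4) w=8

Add edge (2,4) w=1 -- no cycle. Running total: 1
Add edge (3,4) w=1 -- no cycle. Running total: 2
Add edge (1,3) w=2 -- no cycle. Running total: 4
Skip edge (1,2) w=4 -- would create cycle
Add edge (2,6) w=4 -- no cycle. Running total: 8
Add edge (2,5) w=4 -- no cycle. Running total: 12

MST edges: (2,4,w=1), (3,4,w=1), (1,3,w=2), (2,6,w=4), (2,5,w=4)
Total MST weight: 1 + 1 + 2 + 4 + 4 = 12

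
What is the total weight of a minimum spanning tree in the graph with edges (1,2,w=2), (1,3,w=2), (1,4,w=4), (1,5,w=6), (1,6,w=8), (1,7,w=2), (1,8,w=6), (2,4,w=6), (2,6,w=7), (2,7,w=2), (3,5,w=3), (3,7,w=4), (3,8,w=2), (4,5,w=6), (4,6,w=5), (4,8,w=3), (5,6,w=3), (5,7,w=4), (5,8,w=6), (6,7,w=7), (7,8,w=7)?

Apply Kruskal's algorithm (sort edges by weight, add if no cycle):

Sorted edges by weight:
  (1,7) w=2
  (1,3) w=2
  (1,2) w=2
  (2,7) w=2
  (3,8) w=2
  (3,5) w=3
  (4,8) w=3
  (5,6) w=3
  (1,4) w=4
  (3,7) w=4
  (5,7) w=4
  (4,6) w=5
  (1,5) w=6
  (1,8) w=6
  (2,4) w=6
  (4,5) w=6
  (5,8) w=6
  (2,6) w=7
  (6,7) w=7
  (7,8) w=7
  (1,6) w=8

Add edge (1,7) w=2 -- no cycle. Running total: 2
Add edge (1,3) w=2 -- no cycle. Running total: 4
Add edge (1,2) w=2 -- no cycle. Running total: 6
Skip edge (2,7) w=2 -- would create cycle
Add edge (3,8) w=2 -- no cycle. Running total: 8
Add edge (3,5) w=3 -- no cycle. Running total: 11
Add edge (4,8) w=3 -- no cycle. Running total: 14
Add edge (5,6) w=3 -- no cycle. Running total: 17

MST edges: (1,7,w=2), (1,3,w=2), (1,2,w=2), (3,8,w=2), (3,5,w=3), (4,8,w=3), (5,6,w=3)
Total MST weight: 2 + 2 + 2 + 2 + 3 + 3 + 3 = 17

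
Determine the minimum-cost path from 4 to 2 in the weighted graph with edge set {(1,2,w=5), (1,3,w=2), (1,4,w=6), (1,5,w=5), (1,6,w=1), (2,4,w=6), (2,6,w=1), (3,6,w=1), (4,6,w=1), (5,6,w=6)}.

Step 1: Build adjacency list with weights:
  1: 2(w=5), 3(w=2), 4(w=6), 5(w=5), 6(w=1)
  2: 1(w=5), 4(w=6), 6(w=1)
  3: 1(w=2), 6(w=1)
  4: 1(w=6), 2(w=6), 6(w=1)
  5: 1(w=5), 6(w=6)
  6: 1(w=1), 2(w=1), 3(w=1), 4(w=1), 5(w=6)

Step 2: Apply Dijkstra's algorithm from vertex 4:
  Visit vertex 4 (distance=0)
    Update dist[1] = 6
    Update dist[2] = 6
    Update dist[6] = 1
  Visit vertex 6 (distance=1)
    Update dist[1] = 2
    Update dist[2] = 2
    Update dist[3] = 2
    Update dist[5] = 7
  Visit vertex 1 (distance=2)
  Visit vertex 2 (distance=2)

Step 3: Shortest path: 4 -> 6 -> 2
Total weight: 1 + 1 = 2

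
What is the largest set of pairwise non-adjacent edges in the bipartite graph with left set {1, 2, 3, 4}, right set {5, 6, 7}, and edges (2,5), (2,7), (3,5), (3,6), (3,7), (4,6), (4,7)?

Step 1: List the neighbors of each left vertex:
  1: (none)
  2: 5, 7
  3: 5, 6, 7
  4: 6, 7

Step 2: Greedily match left vertices, then look for augmenting paths:
  Match 2 -- 5
  Match 3 -- 6
  Match 4 -- 7
  No augmenting path remains.

Step 3: Verify this is maximum:
  Matching size 3 = min(|L|, |R|) = min(4, 3), which is an upper bound, so this matching is maximum.

Maximum matching: {(2,5), (3,6), (4,7)}
Size: 3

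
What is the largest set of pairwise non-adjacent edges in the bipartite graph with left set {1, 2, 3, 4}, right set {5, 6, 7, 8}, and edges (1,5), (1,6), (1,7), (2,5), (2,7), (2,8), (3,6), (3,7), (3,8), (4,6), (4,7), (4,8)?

Step 1: List the neighbors of each left vertex:
  1: 5, 6, 7
  2: 5, 7, 8
  3: 6, 7, 8
  4: 6, 7, 8

Step 2: Greedily match left vertices, then look for augmenting paths:
  Match 1 -- 5
  Match 2 -- 7
  Match 3 -- 6
  Match 4 -- 8
  No augmenting path remains.

Step 3: Verify this is maximum:
  Matching size 4 = min(|L|, |R|) = min(4, 4), which is an upper bound, so this matching is maximum.

Maximum matching: {(1,5), (2,7), (3,6), (4,8)}
Size: 4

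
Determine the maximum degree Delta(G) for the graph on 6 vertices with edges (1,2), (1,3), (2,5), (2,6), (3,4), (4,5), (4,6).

Step 1: Count edges incident to each vertex:
  deg(1) = 2 (neighbors: 2, 3)
  deg(2) = 3 (neighbors: 1, 5, 6)
  deg(3) = 2 (neighbors: 1, 4)
  deg(4) = 3 (neighbors: 3, 5, 6)
  deg(5) = 2 (neighbors: 2, 4)
  deg(6) = 2 (neighbors: 2, 4)

Step 2: Find maximum:
  max(2, 3, 2, 3, 2, 2) = 3 (vertex 2)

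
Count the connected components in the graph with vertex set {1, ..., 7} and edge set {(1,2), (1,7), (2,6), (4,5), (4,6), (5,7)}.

Step 1: Build adjacency list from edges:
  1: 2, 7
  2: 1, 6
  3: (none)
  4: 5, 6
  5: 4, 7
  6: 2, 4
  7: 1, 5

Step 2: Run BFS/DFS from vertex 1:
  Visited: {1, 2, 7, 6, 5, 4}
  Reached 6 of 7 vertices

Step 3: Only 6 of 7 vertices reached. Graph is disconnected.
Connected components: {1, 2, 4, 5, 6, 7}, {3}
Number of connected components: 2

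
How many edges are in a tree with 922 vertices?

A tree on n vertices always has exactly n - 1 edges.
For n = 922: edges = 922 - 1 = 921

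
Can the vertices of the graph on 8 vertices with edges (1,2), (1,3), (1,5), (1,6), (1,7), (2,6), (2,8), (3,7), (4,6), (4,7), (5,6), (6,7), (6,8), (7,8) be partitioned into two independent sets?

Step 1: Attempt 2-coloring using BFS:
  Start at vertex 1, assign color 0
  Color vertex 2 with color 1 (neighbor of 1)
  Color vertex 3 with color 1 (neighbor of 1)
  Color vertex 5 with color 1 (neighbor of 1)
  Color vertex 6 with color 1 (neighbor of 1)
  Color vertex 7 with color 1 (neighbor of 1)

Step 2: Conflict found! Vertices 2 and 6 are adjacent but have the same color.
This means the graph contains an odd cycle.

The graph is NOT bipartite.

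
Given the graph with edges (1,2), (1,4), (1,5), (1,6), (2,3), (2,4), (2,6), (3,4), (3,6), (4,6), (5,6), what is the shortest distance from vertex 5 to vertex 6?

Step 1: Build adjacency list:
  1: 2, 4, 5, 6
  2: 1, 3, 4, 6
  3: 2, 4, 6
  4: 1, 2, 3, 6
  5: 1, 6
  6: 1, 2, 3, 4, 5

Step 2: BFS from vertex 5 to find shortest path to 6:
  vertex 1 reached at distance 1
  vertex 6 reached at distance 1

Step 3: Shortest path: 5 -> 6
Path length: 1 edge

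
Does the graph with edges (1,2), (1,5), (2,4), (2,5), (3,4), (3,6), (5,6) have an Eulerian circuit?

Step 1: Find the degree of each vertex:
  deg(1) = 2
  deg(2) = 3
  deg(3) = 2
  deg(4) = 2
  deg(5) = 3
  deg(6) = 2

Step 2: Count vertices with odd degree:
  Odd-degree vertices: 2, 5 (2 total)

Step 3: Apply Euler's theorem:
  - Eulerian circuit exists iff graph is connected and all vertices have even degree
  - Eulerian path exists iff graph is connected and has 0 or 2 odd-degree vertices

Graph is connected with exactly 2 odd-degree vertices (2, 5).
Eulerian path exists (starting and ending at the odd-degree vertices), but no Eulerian circuit.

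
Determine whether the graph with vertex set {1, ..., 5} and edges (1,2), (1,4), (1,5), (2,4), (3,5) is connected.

Step 1: Build adjacency list from edges:
  1: 2, 4, 5
  2: 1, 4
  3: 5
  4: 1, 2
  5: 1, 3

Step 2: Run BFS/DFS from vertex 1:
  Visited: {1, 2, 4, 5, 3}
  Reached 5 of 5 vertices

Step 3: All 5 vertices reached from vertex 1, so the graph is connected.
Answer: Yes, the graph is connected.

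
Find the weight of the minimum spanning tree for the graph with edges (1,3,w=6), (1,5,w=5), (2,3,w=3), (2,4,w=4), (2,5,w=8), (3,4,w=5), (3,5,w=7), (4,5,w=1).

Apply Kruskal's algorithm (sort edges by weight, add if no cycle):

Sorted edges by weight:
  (4,5) w=1
  (2,3) w=3
  (2,4) w=4
  (1,5) w=5
  (3,4) w=5
  (1,3) w=6
  (3,5) w=7
  (2,5) w=8

Add edge (4,5) w=1 -- no cycle. Running total: 1
Add edge (2,3) w=3 -- no cycle. Running total: 4
Add edge (2,4) w=4 -- no cycle. Running total: 8
Add edge (1,5) w=5 -- no cycle. Running total: 13

MST edges: (4,5,w=1), (2,3,w=3), (2,4,w=4), (1,5,w=5)
Total MST weight: 1 + 3 + 4 + 5 = 13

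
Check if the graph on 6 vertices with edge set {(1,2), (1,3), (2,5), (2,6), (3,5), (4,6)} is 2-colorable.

Step 1: Attempt 2-coloring using BFS:
  Start at vertex 1, assign color 0
  Color vertex 2 with color 1 (neighbor of 1)
  Color vertex 3 with color 1 (neighbor of 1)
  Color vertex 5 with color 0 (neighbor of 2)
  Color vertex 6 with color 0 (neighbor of 2)
  Color vertex 4 with color 1 (neighbor of 6)

Step 2: 2-coloring succeeded. No conflicts found.
  Set A (color 0): {1, 5, 6}
  Set B (color 1): {2, 3, 4}

The graph is bipartite with partition {1, 5, 6}, {2, 3, 4}.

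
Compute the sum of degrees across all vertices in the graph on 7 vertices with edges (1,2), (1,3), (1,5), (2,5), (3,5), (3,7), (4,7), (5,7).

Step 1: Count edges incident to each vertex:
  deg(1) = 3 (neighbors: 2, 3, 5)
  deg(2) = 2 (neighbors: 1, 5)
  deg(3) = 3 (neighbors: 1, 5, 7)
  deg(4) = 1 (neighbors: 7)
  deg(5) = 4 (neighbors: 1, 2, 3, 7)
  deg(6) = 0 (neighbors: none)
  deg(7) = 3 (neighbors: 3, 4, 5)

Step 2: Sum all degrees:
  3 + 2 + 3 + 1 + 4 + 0 + 3 = 16

Verification: sum of degrees = 2 * |E| = 2 * 8 = 16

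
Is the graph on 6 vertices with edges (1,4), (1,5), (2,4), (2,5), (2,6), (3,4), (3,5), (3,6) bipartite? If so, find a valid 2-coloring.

Step 1: Attempt 2-coloring using BFS:
  Start at vertex 1, assign color 0
  Color vertex 4 with color 1 (neighbor of 1)
  Color vertex 5 with color 1 (neighbor of 1)
  Color vertex 2 with color 0 (neighbor of 4)
  Color vertex 3 with color 0 (neighbor of 4)
  Color vertex 6 with color 1 (neighbor of 2)

Step 2: 2-coloring succeeded. No conflicts found.
  Set A (color 0): {1, 2, 3}
  Set B (color 1): {4, 5, 6}

The graph is bipartite with partition {1, 2, 3}, {4, 5, 6}.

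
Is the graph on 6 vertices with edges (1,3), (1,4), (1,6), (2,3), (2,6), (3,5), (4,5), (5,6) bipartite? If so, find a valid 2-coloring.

Step 1: Attempt 2-coloring using BFS:
  Start at vertex 1, assign color 0
  Color vertex 3 with color 1 (neighbor of 1)
  Color vertex 4 with color 1 (neighbor of 1)
  Color vertex 6 with color 1 (neighbor of 1)
  Color vertex 2 with color 0 (neighbor of 3)
  Color vertex 5 with color 0 (neighbor of 3)

Step 2: 2-coloring succeeded. No conflicts found.
  Set A (color 0): {1, 2, 5}
  Set B (color 1): {3, 4, 6}

The graph is bipartite with partition {1, 2, 5}, {3, 4, 6}.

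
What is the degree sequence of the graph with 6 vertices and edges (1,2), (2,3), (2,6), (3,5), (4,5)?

Step 1: Count edges incident to each vertex:
  deg(1) = 1 (neighbors: 2)
  deg(2) = 3 (neighbors: 1, 3, 6)
  deg(3) = 2 (neighbors: 2, 5)
  deg(4) = 1 (neighbors: 5)
  deg(5) = 2 (neighbors: 3, 4)
  deg(6) = 1 (neighbors: 2)

Step 2: Sort degrees in non-increasing order:
  Degrees: [1, 3, 2, 1, 2, 1] -> sorted: [3, 2, 2, 1, 1, 1]

Degree sequence: [3, 2, 2, 1, 1, 1]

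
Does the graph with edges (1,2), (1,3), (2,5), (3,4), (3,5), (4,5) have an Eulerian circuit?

Step 1: Find the degree of each vertex:
  deg(1) = 2
  deg(2) = 2
  deg(3) = 3
  deg(4) = 2
  deg(5) = 3

Step 2: Count vertices with odd degree:
  Odd-degree vertices: 3, 5 (2 total)

Step 3: Apply Euler's theorem:
  - Eulerian circuit exists iff graph is connected and all vertices have even degree
  - Eulerian path exists iff graph is connected and has 0 or 2 odd-degree vertices

Graph is connected with exactly 2 odd-degree vertices (3, 5).
Eulerian path exists (starting and ending at the odd-degree vertices), but no Eulerian circuit.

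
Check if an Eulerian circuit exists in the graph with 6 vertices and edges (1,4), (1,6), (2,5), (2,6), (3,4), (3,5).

Step 1: Find the degree of each vertex:
  deg(1) = 2
  deg(2) = 2
  deg(3) = 2
  deg(4) = 2
  deg(5) = 2
  deg(6) = 2

Step 2: Count vertices with odd degree:
  All vertices have even degree (0 odd-degree vertices)

Step 3: Apply Euler's theorem:
  - Eulerian circuit exists iff graph is connected and all vertices have even degree
  - Eulerian path exists iff graph is connected and has 0 or 2 odd-degree vertices

Graph is connected with 0 odd-degree vertices.
Both Eulerian circuit and Eulerian path exist.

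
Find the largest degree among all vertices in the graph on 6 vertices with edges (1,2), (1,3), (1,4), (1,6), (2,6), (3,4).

Step 1: Count edges incident to each vertex:
  deg(1) = 4 (neighbors: 2, 3, 4, 6)
  deg(2) = 2 (neighbors: 1, 6)
  deg(3) = 2 (neighbors: 1, 4)
  deg(4) = 2 (neighbors: 1, 3)
  deg(5) = 0 (neighbors: none)
  deg(6) = 2 (neighbors: 1, 2)

Step 2: Find maximum:
  max(4, 2, 2, 2, 0, 2) = 4 (vertex 1)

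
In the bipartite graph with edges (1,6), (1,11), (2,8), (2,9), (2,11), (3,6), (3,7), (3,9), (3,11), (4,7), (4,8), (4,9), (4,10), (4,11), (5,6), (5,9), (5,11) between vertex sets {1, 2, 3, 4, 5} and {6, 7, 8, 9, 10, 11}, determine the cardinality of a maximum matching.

Step 1: List the neighbors of each left vertex:
  1: 6, 11
  2: 8, 9, 11
  3: 6, 7, 9, 11
  4: 7, 8, 9, 10, 11
  5: 6, 9, 11

Step 2: Greedily match left vertices, then look for augmenting paths:
  Match 1 -- 6
  Match 2 -- 8
  Match 3 -- 7
  Match 4 -- 9
  Match 5 -- 11
  No augmenting path remains.

Step 3: Verify this is maximum:
  Matching size 5 = min(|L|, |R|) = min(5, 6), which is an upper bound, so this matching is maximum.

Maximum matching: {(1,6), (2,8), (3,7), (4,9), (5,11)}
Size: 5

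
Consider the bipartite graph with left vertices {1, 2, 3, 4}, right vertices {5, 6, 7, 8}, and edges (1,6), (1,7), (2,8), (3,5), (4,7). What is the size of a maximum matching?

Step 1: List the neighbors of each left vertex:
  1: 6, 7
  2: 8
  3: 5
  4: 7

Step 2: Greedily match left vertices, then look for augmenting paths:
  Match 1 -- 6
  Match 2 -- 8
  Match 3 -- 5
  Match 4 -- 7
  No augmenting path remains.

Step 3: Verify this is maximum:
  Matching size 4 = min(|L|, |R|) = min(4, 4), which is an upper bound, so this matching is maximum.

Maximum matching: {(1,6), (2,8), (3,5), (4,7)}
Size: 4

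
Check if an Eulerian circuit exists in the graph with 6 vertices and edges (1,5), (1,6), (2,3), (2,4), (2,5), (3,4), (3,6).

Step 1: Find the degree of each vertex:
  deg(1) = 2
  deg(2) = 3
  deg(3) = 3
  deg(4) = 2
  deg(5) = 2
  deg(6) = 2

Step 2: Count vertices with odd degree:
  Odd-degree vertices: 2, 3 (2 total)

Step 3: Apply Euler's theorem:
  - Eulerian circuit exists iff graph is connected and all vertices have even degree
  - Eulerian path exists iff graph is connected and has 0 or 2 odd-degree vertices

Graph is connected with exactly 2 odd-degree vertices (2, 3).
Eulerian path exists (starting and ending at the odd-degree vertices), but no Eulerian circuit.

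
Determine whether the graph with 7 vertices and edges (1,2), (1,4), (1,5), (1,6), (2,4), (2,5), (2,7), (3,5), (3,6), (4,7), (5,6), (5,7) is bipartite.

Step 1: Attempt 2-coloring using BFS:
  Start at vertex 1, assign color 0
  Color vertex 2 with color 1 (neighbor of 1)
  Color vertex 4 with color 1 (neighbor of 1)
  Color vertex 5 with color 1 (neighbor of 1)
  Color vertex 6 with color 1 (neighbor of 1)

Step 2: Conflict found! Vertices 2 and 4 are adjacent but have the same color.
This means the graph contains an odd cycle.

The graph is NOT bipartite.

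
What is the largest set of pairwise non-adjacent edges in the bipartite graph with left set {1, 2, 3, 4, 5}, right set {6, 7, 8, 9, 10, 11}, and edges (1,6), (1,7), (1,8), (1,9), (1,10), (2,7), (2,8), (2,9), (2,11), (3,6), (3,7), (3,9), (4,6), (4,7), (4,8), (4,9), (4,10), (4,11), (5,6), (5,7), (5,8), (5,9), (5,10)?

Step 1: List the neighbors of each left vertex:
  1: 6, 7, 8, 9, 10
  2: 7, 8, 9, 11
  3: 6, 7, 9
  4: 6, 7, 8, 9, 10, 11
  5: 6, 7, 8, 9, 10

Step 2: Greedily match left vertices, then look for augmenting paths:
  Match 1 -- 6
  Match 2 -- 7
  Match 3 -- 9
  Match 4 -- 8
  Match 5 -- 10
  No augmenting path remains.

Step 3: Verify this is maximum:
  Matching size 5 = min(|L|, |R|) = min(5, 6), which is an upper bound, so this matching is maximum.

Maximum matching: {(1,6), (2,7), (3,9), (4,8), (5,10)}
Size: 5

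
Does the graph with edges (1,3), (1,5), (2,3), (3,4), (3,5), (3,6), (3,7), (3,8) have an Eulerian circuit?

Step 1: Find the degree of each vertex:
  deg(1) = 2
  deg(2) = 1
  deg(3) = 7
  deg(4) = 1
  deg(5) = 2
  deg(6) = 1
  deg(7) = 1
  deg(8) = 1

Step 2: Count vertices with odd degree:
  Odd-degree vertices: 2, 3, 4, 6, 7, 8 (6 total)

Step 3: Apply Euler's theorem:
  - Eulerian circuit exists iff graph is connected and all vertices have even degree
  - Eulerian path exists iff graph is connected and has 0 or 2 odd-degree vertices

Graph has 6 odd-degree vertices (need 0 or 2).
Neither Eulerian path nor Eulerian circuit exists.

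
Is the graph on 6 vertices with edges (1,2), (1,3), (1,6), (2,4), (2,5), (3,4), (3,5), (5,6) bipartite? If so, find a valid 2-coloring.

Step 1: Attempt 2-coloring using BFS:
  Start at vertex 1, assign color 0
  Color vertex 2 with color 1 (neighbor of 1)
  Color vertex 3 with color 1 (neighbor of 1)
  Color vertex 6 with color 1 (neighbor of 1)
  Color vertex 4 with color 0 (neighbor of 2)
  Color vertex 5 with color 0 (neighbor of 2)

Step 2: 2-coloring succeeded. No conflicts found.
  Set A (color 0): {1, 4, 5}
  Set B (color 1): {2, 3, 6}

The graph is bipartite with partition {1, 4, 5}, {2, 3, 6}.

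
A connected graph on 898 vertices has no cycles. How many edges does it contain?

A tree on n vertices always has exactly n - 1 edges.
For n = 898: edges = 898 - 1 = 897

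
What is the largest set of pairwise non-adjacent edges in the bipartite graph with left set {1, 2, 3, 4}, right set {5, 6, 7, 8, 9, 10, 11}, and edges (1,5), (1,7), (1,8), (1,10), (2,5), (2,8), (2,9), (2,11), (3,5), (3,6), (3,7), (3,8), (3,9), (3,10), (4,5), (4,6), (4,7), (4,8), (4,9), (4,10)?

Step 1: List the neighbors of each left vertex:
  1: 5, 7, 8, 10
  2: 5, 8, 9, 11
  3: 5, 6, 7, 8, 9, 10
  4: 5, 6, 7, 8, 9, 10

Step 2: Greedily match left vertices, then look for augmenting paths:
  Match 1 -- 5
  Match 2 -- 8
  Match 3 -- 6
  Match 4 -- 7
  No augmenting path remains.

Step 3: Verify this is maximum:
  Matching size 4 = min(|L|, |R|) = min(4, 7), which is an upper bound, so this matching is maximum.

Maximum matching: {(1,5), (2,8), (3,6), (4,7)}
Size: 4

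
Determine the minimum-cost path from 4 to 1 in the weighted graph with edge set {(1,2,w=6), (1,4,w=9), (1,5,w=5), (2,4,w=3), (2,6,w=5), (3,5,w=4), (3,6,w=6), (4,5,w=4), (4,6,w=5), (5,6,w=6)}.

Step 1: Build adjacency list with weights:
  1: 2(w=6), 4(w=9), 5(w=5)
  2: 1(w=6), 4(w=3), 6(w=5)
  3: 5(w=4), 6(w=6)
  4: 1(w=9), 2(w=3), 5(w=4), 6(w=5)
  5: 1(w=5), 3(w=4), 4(w=4), 6(w=6)
  6: 2(w=5), 3(w=6), 4(w=5), 5(w=6)

Step 2: Apply Dijkstra's algorithm from vertex 4:
  Visit vertex 4 (distance=0)
    Update dist[1] = 9
    Update dist[2] = 3
    Update dist[5] = 4
    Update dist[6] = 5
  Visit vertex 2 (distance=3)
  Visit vertex 5 (distance=4)
    Update dist[3] = 8
  Visit vertex 6 (distance=5)
  Visit vertex 3 (distance=8)
  Visit vertex 1 (distance=9)

Step 3: Shortest path: 4 -> 1
Total weight: 9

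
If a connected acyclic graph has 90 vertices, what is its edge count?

A tree on n vertices always has exactly n - 1 edges.
For n = 90: edges = 90 - 1 = 89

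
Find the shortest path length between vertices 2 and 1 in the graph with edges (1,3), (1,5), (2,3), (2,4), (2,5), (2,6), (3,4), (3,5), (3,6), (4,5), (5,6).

Step 1: Build adjacency list:
  1: 3, 5
  2: 3, 4, 5, 6
  3: 1, 2, 4, 5, 6
  4: 2, 3, 5
  5: 1, 2, 3, 4, 6
  6: 2, 3, 5

Step 2: BFS from vertex 2 to find shortest path to 1:
  vertex 3 reached at distance 1
  vertex 4 reached at distance 1
  vertex 5 reached at distance 1
  vertex 6 reached at distance 1
  vertex 1 reached at distance 2

Step 3: Shortest path: 2 -> 5 -> 1
Path length: 2 edges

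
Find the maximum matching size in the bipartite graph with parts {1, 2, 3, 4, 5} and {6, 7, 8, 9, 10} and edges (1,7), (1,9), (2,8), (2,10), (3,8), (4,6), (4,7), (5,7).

Step 1: List the neighbors of each left vertex:
  1: 7, 9
  2: 8, 10
  3: 8
  4: 6, 7
  5: 7

Step 2: Greedily match left vertices, then look for augmenting paths:
  Match 1 -- 9
  Match 2 -- 10
  Match 3 -- 8
  Match 4 -- 6
  Match 5 -- 7
  No augmenting path remains.

Step 3: Verify this is maximum:
  Matching size 5 = min(|L|, |R|) = min(5, 5), which is an upper bound, so this matching is maximum.

Maximum matching: {(1,9), (2,10), (3,8), (4,6), (5,7)}
Size: 5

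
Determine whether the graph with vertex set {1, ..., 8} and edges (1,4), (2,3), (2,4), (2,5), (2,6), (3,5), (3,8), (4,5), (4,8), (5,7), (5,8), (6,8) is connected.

Step 1: Build adjacency list from edges:
  1: 4
  2: 3, 4, 5, 6
  3: 2, 5, 8
  4: 1, 2, 5, 8
  5: 2, 3, 4, 7, 8
  6: 2, 8
  7: 5
  8: 3, 4, 5, 6

Step 2: Run BFS/DFS from vertex 1:
  Visited: {1, 4, 2, 5, 8, 3, 6, 7}
  Reached 8 of 8 vertices

Step 3: All 8 vertices reached from vertex 1, so the graph is connected.
Answer: Yes, the graph is connected.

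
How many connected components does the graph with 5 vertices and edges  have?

Step 1: Build adjacency list from edges:
  1: (none)
  2: (none)
  3: (none)
  4: (none)
  5: (none)

Step 2: Run BFS/DFS from vertex 1:
  Visited: {1}
  Reached 1 of 5 vertices

Step 3: Only 1 of 5 vertices reached. Graph is disconnected.
Connected components: {1}, {2}, {3}, {4}, {5}
Number of connected components: 5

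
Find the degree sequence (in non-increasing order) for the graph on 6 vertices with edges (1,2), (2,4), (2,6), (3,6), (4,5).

Step 1: Count edges incident to each vertex:
  deg(1) = 1 (neighbors: 2)
  deg(2) = 3 (neighbors: 1, 4, 6)
  deg(3) = 1 (neighbors: 6)
  deg(4) = 2 (neighbors: 2, 5)
  deg(5) = 1 (neighbors: 4)
  deg(6) = 2 (neighbors: 2, 3)

Step 2: Sort degrees in non-increasing order:
  Degrees: [1, 3, 1, 2, 1, 2] -> sorted: [3, 2, 2, 1, 1, 1]

Degree sequence: [3, 2, 2, 1, 1, 1]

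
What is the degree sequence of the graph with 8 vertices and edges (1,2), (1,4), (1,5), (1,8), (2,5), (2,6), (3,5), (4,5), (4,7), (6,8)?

Step 1: Count edges incident to each vertex:
  deg(1) = 4 (neighbors: 2, 4, 5, 8)
  deg(2) = 3 (neighbors: 1, 5, 6)
  deg(3) = 1 (neighbors: 5)
  deg(4) = 3 (neighbors: 1, 5, 7)
  deg(5) = 4 (neighbors: 1, 2, 3, 4)
  deg(6) = 2 (neighbors: 2, 8)
  deg(7) = 1 (neighbors: 4)
  deg(8) = 2 (neighbors: 1, 6)

Step 2: Sort degrees in non-increasing order:
  Degrees: [4, 3, 1, 3, 4, 2, 1, 2] -> sorted: [4, 4, 3, 3, 2, 2, 1, 1]

Degree sequence: [4, 4, 3, 3, 2, 2, 1, 1]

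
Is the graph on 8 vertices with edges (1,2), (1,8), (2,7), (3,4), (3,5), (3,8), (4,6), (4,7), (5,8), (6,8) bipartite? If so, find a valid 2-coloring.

Step 1: Attempt 2-coloring using BFS:
  Start at vertex 1, assign color 0
  Color vertex 2 with color 1 (neighbor of 1)
  Color vertex 8 with color 1 (neighbor of 1)
  Color vertex 7 with color 0 (neighbor of 2)
  Color vertex 3 with color 0 (neighbor of 8)
  Color vertex 5 with color 0 (neighbor of 8)
  Color vertex 6 with color 0 (neighbor of 8)
  Color vertex 4 with color 1 (neighbor of 7)

Step 2: Conflict found! Vertices 3 and 5 are adjacent but have the same color.
This means the graph contains an odd cycle.

The graph is NOT bipartite.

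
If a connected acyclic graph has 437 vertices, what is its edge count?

A tree on n vertices always has exactly n - 1 edges.
For n = 437: edges = 437 - 1 = 436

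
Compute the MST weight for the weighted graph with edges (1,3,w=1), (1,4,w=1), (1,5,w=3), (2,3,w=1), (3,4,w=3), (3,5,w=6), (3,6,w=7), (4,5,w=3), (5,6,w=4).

Apply Kruskal's algorithm (sort edges by weight, add if no cycle):

Sorted edges by weight:
  (1,3) w=1
  (1,4) w=1
  (2,3) w=1
  (1,5) w=3
  (3,4) w=3
  (4,5) w=3
  (5,6) w=4
  (3,5) w=6
  (3,6) w=7

Add edge (1,3) w=1 -- no cycle. Running total: 1
Add edge (1,4) w=1 -- no cycle. Running total: 2
Add edge (2,3) w=1 -- no cycle. Running total: 3
Add edge (1,5) w=3 -- no cycle. Running total: 6
Skip edge (3,4) w=3 -- would create cycle
Skip edge (4,5) w=3 -- would create cycle
Add edge (5,6) w=4 -- no cycle. Running total: 10

MST edges: (1,3,w=1), (1,4,w=1), (2,3,w=1), (1,5,w=3), (5,6,w=4)
Total MST weight: 1 + 1 + 1 + 3 + 4 = 10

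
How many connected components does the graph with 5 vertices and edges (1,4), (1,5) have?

Step 1: Build adjacency list from edges:
  1: 4, 5
  2: (none)
  3: (none)
  4: 1
  5: 1

Step 2: Run BFS/DFS from vertex 1:
  Visited: {1, 4, 5}
  Reached 3 of 5 vertices

Step 3: Only 3 of 5 vertices reached. Graph is disconnected.
Connected components: {1, 4, 5}, {2}, {3}
Number of connected components: 3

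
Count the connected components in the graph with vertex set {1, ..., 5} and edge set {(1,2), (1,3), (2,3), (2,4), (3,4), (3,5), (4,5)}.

Step 1: Build adjacency list from edges:
  1: 2, 3
  2: 1, 3, 4
  3: 1, 2, 4, 5
  4: 2, 3, 5
  5: 3, 4

Step 2: Run BFS/DFS from vertex 1:
  Visited: {1, 2, 3, 4, 5}
  Reached 5 of 5 vertices

Step 3: All 5 vertices reached from vertex 1, so the graph is connected.
Number of connected components: 1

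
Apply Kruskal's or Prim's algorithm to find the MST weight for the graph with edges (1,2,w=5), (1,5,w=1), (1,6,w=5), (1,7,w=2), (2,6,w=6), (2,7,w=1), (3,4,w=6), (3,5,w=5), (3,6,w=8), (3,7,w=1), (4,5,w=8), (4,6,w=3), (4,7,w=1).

Apply Kruskal's algorithm (sort edges by weight, add if no cycle):

Sorted edges by weight:
  (1,5) w=1
  (2,7) w=1
  (3,7) w=1
  (4,7) w=1
  (1,7) w=2
  (4,6) w=3
  (1,2) w=5
  (1,6) w=5
  (3,5) w=5
  (2,6) w=6
  (3,4) w=6
  (3,6) w=8
  (4,5) w=8

Add edge (1,5) w=1 -- no cycle. Running total: 1
Add edge (2,7) w=1 -- no cycle. Running total: 2
Add edge (3,7) w=1 -- no cycle. Running total: 3
Add edge (4,7) w=1 -- no cycle. Running total: 4
Add edge (1,7) w=2 -- no cycle. Running total: 6
Add edge (4,6) w=3 -- no cycle. Running total: 9

MST edges: (1,5,w=1), (2,7,w=1), (3,7,w=1), (4,7,w=1), (1,7,w=2), (4,6,w=3)
Total MST weight: 1 + 1 + 1 + 1 + 2 + 3 = 9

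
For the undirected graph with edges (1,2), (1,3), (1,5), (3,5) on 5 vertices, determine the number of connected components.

Step 1: Build adjacency list from edges:
  1: 2, 3, 5
  2: 1
  3: 1, 5
  4: (none)
  5: 1, 3

Step 2: Run BFS/DFS from vertex 1:
  Visited: {1, 2, 3, 5}
  Reached 4 of 5 vertices

Step 3: Only 4 of 5 vertices reached. Graph is disconnected.
Connected components: {1, 2, 3, 5}, {4}
Number of connected components: 2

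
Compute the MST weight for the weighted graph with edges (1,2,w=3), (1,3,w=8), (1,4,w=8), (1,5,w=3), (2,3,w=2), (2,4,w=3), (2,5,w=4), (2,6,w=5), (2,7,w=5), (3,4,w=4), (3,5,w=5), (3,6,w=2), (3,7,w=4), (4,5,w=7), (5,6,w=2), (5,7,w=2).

Apply Kruskal's algorithm (sort edges by weight, add if no cycle):

Sorted edges by weight:
  (2,3) w=2
  (3,6) w=2
  (5,6) w=2
  (5,7) w=2
  (1,2) w=3
  (1,5) w=3
  (2,4) w=3
  (2,5) w=4
  (3,4) w=4
  (3,7) w=4
  (2,6) w=5
  (2,7) w=5
  (3,5) w=5
  (4,5) w=7
  (1,3) w=8
  (1,4) w=8

Add edge (2,3) w=2 -- no cycle. Running total: 2
Add edge (3,6) w=2 -- no cycle. Running total: 4
Add edge (5,6) w=2 -- no cycle. Running total: 6
Add edge (5,7) w=2 -- no cycle. Running total: 8
Add edge (1,2) w=3 -- no cycle. Running total: 11
Skip edge (1,5) w=3 -- would create cycle
Add edge (2,4) w=3 -- no cycle. Running total: 14

MST edges: (2,3,w=2), (3,6,w=2), (5,6,w=2), (5,7,w=2), (1,2,w=3), (2,4,w=3)
Total MST weight: 2 + 2 + 2 + 2 + 3 + 3 = 14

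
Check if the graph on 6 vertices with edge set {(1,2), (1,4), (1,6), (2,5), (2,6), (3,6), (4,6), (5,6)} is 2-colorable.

Step 1: Attempt 2-coloring using BFS:
  Start at vertex 1, assign color 0
  Color vertex 2 with color 1 (neighbor of 1)
  Color vertex 4 with color 1 (neighbor of 1)
  Color vertex 6 with color 1 (neighbor of 1)
  Color vertex 5 with color 0 (neighbor of 2)

Step 2: Conflict found! Vertices 2 and 6 are adjacent but have the same color.
This means the graph contains an odd cycle.

The graph is NOT bipartite.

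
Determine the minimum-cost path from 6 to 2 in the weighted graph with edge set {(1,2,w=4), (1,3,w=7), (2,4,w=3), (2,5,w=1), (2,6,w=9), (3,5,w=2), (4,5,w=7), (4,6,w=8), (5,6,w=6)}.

Step 1: Build adjacency list with weights:
  1: 2(w=4), 3(w=7)
  2: 1(w=4), 4(w=3), 5(w=1), 6(w=9)
  3: 1(w=7), 5(w=2)
  4: 2(w=3), 5(w=7), 6(w=8)
  5: 2(w=1), 3(w=2), 4(w=7), 6(w=6)
  6: 2(w=9), 4(w=8), 5(w=6)

Step 2: Apply Dijkstra's algorithm from vertex 6:
  Visit vertex 6 (distance=0)
    Update dist[2] = 9
    Update dist[4] = 8
    Update dist[5] = 6
  Visit vertex 5 (distance=6)
    Update dist[2] = 7
    Update dist[3] = 8
  Visit vertex 2 (distance=7)
    Update dist[1] = 11

Step 3: Shortest path: 6 -> 5 -> 2
Total weight: 6 + 1 = 7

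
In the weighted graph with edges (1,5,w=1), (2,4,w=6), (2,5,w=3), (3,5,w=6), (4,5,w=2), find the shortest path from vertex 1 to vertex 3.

Step 1: Build adjacency list with weights:
  1: 5(w=1)
  2: 4(w=6), 5(w=3)
  3: 5(w=6)
  4: 2(w=6), 5(w=2)
  5: 1(w=1), 2(w=3), 3(w=6), 4(w=2)

Step 2: Apply Dijkstra's algorithm from vertex 1:
  Visit vertex 1 (distance=0)
    Update dist[5] = 1
  Visit vertex 5 (distance=1)
    Update dist[2] = 4
    Update dist[3] = 7
    Update dist[4] = 3
  Visit vertex 4 (distance=3)
  Visit vertex 2 (distance=4)
  Visit vertex 3 (distance=7)

Step 3: Shortest path: 1 -> 5 -> 3
Total weight: 1 + 6 = 7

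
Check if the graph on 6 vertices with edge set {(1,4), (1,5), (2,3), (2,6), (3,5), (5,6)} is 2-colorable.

Step 1: Attempt 2-coloring using BFS:
  Start at vertex 1, assign color 0
  Color vertex 4 with color 1 (neighbor of 1)
  Color vertex 5 with color 1 (neighbor of 1)
  Color vertex 3 with color 0 (neighbor of 5)
  Color vertex 6 with color 0 (neighbor of 5)
  Color vertex 2 with color 1 (neighbor of 3)

Step 2: 2-coloring succeeded. No conflicts found.
  Set A (color 0): {1, 3, 6}
  Set B (color 1): {2, 4, 5}

The graph is bipartite with partition {1, 3, 6}, {2, 4, 5}.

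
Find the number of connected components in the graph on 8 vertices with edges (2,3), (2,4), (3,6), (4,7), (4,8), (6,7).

Step 1: Build adjacency list from edges:
  1: (none)
  2: 3, 4
  3: 2, 6
  4: 2, 7, 8
  5: (none)
  6: 3, 7
  7: 4, 6
  8: 4

Step 2: Run BFS/DFS from vertex 1:
  Visited: {1}
  Reached 1 of 8 vertices

Step 3: Only 1 of 8 vertices reached. Graph is disconnected.
Connected components: {1}, {2, 3, 4, 6, 7, 8}, {5}
Number of connected components: 3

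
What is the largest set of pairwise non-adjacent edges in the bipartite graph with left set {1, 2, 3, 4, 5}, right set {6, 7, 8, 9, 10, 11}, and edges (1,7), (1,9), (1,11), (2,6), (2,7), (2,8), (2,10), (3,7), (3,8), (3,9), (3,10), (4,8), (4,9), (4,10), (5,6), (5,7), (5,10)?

Step 1: List the neighbors of each left vertex:
  1: 7, 9, 11
  2: 6, 7, 8, 10
  3: 7, 8, 9, 10
  4: 8, 9, 10
  5: 6, 7, 10

Step 2: Greedily match left vertices, then look for augmenting paths:
  Match 1 -- 7
  Match 2 -- 6
  Match 3 -- 8
  Match 4 -- 9
  Match 5 -- 10
  No augmenting path remains.

Step 3: Verify this is maximum:
  Matching size 5 = min(|L|, |R|) = min(5, 6), which is an upper bound, so this matching is maximum.

Maximum matching: {(1,7), (2,6), (3,8), (4,9), (5,10)}
Size: 5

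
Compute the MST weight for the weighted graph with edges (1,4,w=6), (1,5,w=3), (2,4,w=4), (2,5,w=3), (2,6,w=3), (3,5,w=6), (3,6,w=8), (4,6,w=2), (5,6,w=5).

Apply Kruskal's algorithm (sort edges by weight, add if no cycle):

Sorted edges by weight:
  (4,6) w=2
  (1,5) w=3
  (2,5) w=3
  (2,6) w=3
  (2,4) w=4
  (5,6) w=5
  (1,4) w=6
  (3,5) w=6
  (3,6) w=8

Add edge (4,6) w=2 -- no cycle. Running total: 2
Add edge (1,5) w=3 -- no cycle. Running total: 5
Add edge (2,5) w=3 -- no cycle. Running total: 8
Add edge (2,6) w=3 -- no cycle. Running total: 11
Skip edge (2,4) w=4 -- would create cycle
Skip edge (5,6) w=5 -- would create cycle
Skip edge (1,4) w=6 -- would create cycle
Add edge (3,5) w=6 -- no cycle. Running total: 17

MST edges: (4,6,w=2), (1,5,w=3), (2,5,w=3), (2,6,w=3), (3,5,w=6)
Total MST weight: 2 + 3 + 3 + 3 + 6 = 17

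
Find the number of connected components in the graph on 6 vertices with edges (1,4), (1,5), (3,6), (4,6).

Step 1: Build adjacency list from edges:
  1: 4, 5
  2: (none)
  3: 6
  4: 1, 6
  5: 1
  6: 3, 4

Step 2: Run BFS/DFS from vertex 1:
  Visited: {1, 4, 5, 6, 3}
  Reached 5 of 6 vertices

Step 3: Only 5 of 6 vertices reached. Graph is disconnected.
Connected components: {1, 3, 4, 5, 6}, {2}
Number of connected components: 2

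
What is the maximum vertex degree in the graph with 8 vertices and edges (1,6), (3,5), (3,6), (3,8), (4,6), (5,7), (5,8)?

Step 1: Count edges incident to each vertex:
  deg(1) = 1 (neighbors: 6)
  deg(2) = 0 (neighbors: none)
  deg(3) = 3 (neighbors: 5, 6, 8)
  deg(4) = 1 (neighbors: 6)
  deg(5) = 3 (neighbors: 3, 7, 8)
  deg(6) = 3 (neighbors: 1, 3, 4)
  deg(7) = 1 (neighbors: 5)
  deg(8) = 2 (neighbors: 3, 5)

Step 2: Find maximum:
  max(1, 0, 3, 1, 3, 3, 1, 2) = 3 (vertex 3)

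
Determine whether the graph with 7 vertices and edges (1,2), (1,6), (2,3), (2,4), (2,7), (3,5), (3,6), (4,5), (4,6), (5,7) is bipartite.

Step 1: Attempt 2-coloring using BFS:
  Start at vertex 1, assign color 0
  Color vertex 2 with color 1 (neighbor of 1)
  Color vertex 6 with color 1 (neighbor of 1)
  Color vertex 3 with color 0 (neighbor of 2)
  Color vertex 4 with color 0 (neighbor of 2)
  Color vertex 7 with color 0 (neighbor of 2)
  Color vertex 5 with color 1 (neighbor of 3)

Step 2: 2-coloring succeeded. No conflicts found.
  Set A (color 0): {1, 3, 4, 7}
  Set B (color 1): {2, 5, 6}

The graph is bipartite with partition {1, 3, 4, 7}, {2, 5, 6}.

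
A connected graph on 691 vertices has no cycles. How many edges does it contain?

A tree on n vertices always has exactly n - 1 edges.
For n = 691: edges = 691 - 1 = 690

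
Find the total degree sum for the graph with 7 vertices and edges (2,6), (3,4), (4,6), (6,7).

Step 1: Count edges incident to each vertex:
  deg(1) = 0 (neighbors: none)
  deg(2) = 1 (neighbors: 6)
  deg(3) = 1 (neighbors: 4)
  deg(4) = 2 (neighbors: 3, 6)
  deg(5) = 0 (neighbors: none)
  deg(6) = 3 (neighbors: 2, 4, 7)
  deg(7) = 1 (neighbors: 6)

Step 2: Sum all degrees:
  0 + 1 + 1 + 2 + 0 + 3 + 1 = 8

Verification: sum of degrees = 2 * |E| = 2 * 4 = 8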